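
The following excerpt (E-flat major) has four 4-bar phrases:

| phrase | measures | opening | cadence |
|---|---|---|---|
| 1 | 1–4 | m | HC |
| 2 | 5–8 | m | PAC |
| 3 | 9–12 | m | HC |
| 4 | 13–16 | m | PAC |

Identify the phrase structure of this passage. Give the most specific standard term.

The cadence pattern HC–PAC–HC–PAC is weak–strong twice, and phrases 3–4 restate phrases 1–2: a period heard twice, not a double period (which would end weakly at phrase 2).

repeated period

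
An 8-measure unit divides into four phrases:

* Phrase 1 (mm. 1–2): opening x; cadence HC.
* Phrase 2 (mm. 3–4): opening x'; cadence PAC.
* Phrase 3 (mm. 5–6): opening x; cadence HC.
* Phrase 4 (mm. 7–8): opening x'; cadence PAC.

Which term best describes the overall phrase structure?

repeated period

The cadence pattern HC–PAC–HC–PAC is weak–strong twice, and phrases 3–4 restate phrases 1–2: a period heard twice, not a double period (which would end weakly at phrase 2).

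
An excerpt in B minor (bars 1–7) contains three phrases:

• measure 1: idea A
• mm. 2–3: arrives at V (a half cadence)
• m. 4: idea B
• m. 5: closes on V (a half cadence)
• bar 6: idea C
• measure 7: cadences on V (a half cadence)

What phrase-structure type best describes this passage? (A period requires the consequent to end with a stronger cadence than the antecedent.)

phrase group

The final phrase closes with a half cadence, which is not stronger than the preceding half cadence; the 3 phrases lack an overall antecedent–consequent design and so form a phrase group.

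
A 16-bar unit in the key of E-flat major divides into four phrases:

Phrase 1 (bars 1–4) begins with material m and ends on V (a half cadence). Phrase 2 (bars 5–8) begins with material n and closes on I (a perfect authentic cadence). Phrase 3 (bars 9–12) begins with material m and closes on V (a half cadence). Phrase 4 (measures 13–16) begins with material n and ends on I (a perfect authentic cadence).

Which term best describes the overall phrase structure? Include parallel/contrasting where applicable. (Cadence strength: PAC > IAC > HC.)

The cadence pattern HC–PAC–HC–PAC is weak–strong twice, and phrases 3–4 restate phrases 1–2: a period heard twice, not a double period (which would end weakly at phrase 2).

repeated period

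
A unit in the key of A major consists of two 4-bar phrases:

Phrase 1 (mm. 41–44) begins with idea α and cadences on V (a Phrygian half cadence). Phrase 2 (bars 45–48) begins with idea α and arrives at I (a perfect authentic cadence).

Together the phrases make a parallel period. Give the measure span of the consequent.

measures 45–48

The phrase ending with the weaker cadence (Phrygian half cadence) is the antecedent; the one ending more conclusively (perfect authentic cadence) is the consequent. The consequent is measures 45–48.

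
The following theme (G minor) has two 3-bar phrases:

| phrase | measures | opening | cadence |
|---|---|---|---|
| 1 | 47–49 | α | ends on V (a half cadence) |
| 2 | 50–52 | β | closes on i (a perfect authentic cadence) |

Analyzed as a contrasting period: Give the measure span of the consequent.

The antecedent is the phrase ending with the weaker cadence (half cadence, phrase 1) and the consequent the one ending more conclusively (perfect authentic cadence, phrase 2); the consequent is mm. 50–52.

measures 50–52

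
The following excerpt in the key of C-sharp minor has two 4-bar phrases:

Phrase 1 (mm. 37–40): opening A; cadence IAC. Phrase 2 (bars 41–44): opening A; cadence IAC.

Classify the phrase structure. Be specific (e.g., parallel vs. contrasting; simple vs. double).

Both phrases have the same opening (A) and the same cadence (imperfect authentic cadence): the second is a restatement, not a consequent, so this is a repeated phrase rather than a period.

repeated phrase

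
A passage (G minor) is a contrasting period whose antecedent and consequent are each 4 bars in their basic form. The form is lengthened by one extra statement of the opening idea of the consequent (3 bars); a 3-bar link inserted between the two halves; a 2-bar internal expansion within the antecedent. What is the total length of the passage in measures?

Basic contrasting period: 4 + 4 = 8 bars.
8 (basic form) + 3 (extra statement) + 3 (link) + 2 (internal expansion) = 16.

16 measures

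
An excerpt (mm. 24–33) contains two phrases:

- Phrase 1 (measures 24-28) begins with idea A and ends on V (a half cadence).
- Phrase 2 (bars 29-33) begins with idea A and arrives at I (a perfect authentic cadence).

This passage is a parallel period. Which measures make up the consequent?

The antecedent is the phrase ending with the weaker cadence (half cadence, phrase 1) and the consequent the one ending more conclusively (perfect authentic cadence, phrase 2); the consequent is measures 29-33.

measures 29–33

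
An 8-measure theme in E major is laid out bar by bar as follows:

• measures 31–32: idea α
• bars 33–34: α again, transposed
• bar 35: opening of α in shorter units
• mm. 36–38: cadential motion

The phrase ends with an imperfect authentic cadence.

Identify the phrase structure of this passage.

Basic idea (mm. 31-32) + its repetition (measures 33-34) form the presentation; fragmentation and cadence (bars 35–38) form the continuation — the 8-bar whole is a sentence.

sentence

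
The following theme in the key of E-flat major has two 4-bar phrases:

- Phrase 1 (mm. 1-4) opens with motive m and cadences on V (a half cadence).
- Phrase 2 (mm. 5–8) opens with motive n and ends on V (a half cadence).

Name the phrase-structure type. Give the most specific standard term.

The second phrase closes with a half cadence, which is not stronger than the first phrase's half cadence; without a weak→strong cadential pair there is no antecedent–consequent relationship, so this is a phrase group rather than a period.

phrase group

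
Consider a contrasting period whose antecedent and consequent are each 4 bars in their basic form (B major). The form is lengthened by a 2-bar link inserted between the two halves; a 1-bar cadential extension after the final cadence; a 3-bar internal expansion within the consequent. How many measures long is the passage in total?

Basic contrasting period: 4 + 4 = 8 bars.
8 (basic form) + 2 (link) + 1 (cadential extension) + 3 (internal expansion) = 14.

14 measures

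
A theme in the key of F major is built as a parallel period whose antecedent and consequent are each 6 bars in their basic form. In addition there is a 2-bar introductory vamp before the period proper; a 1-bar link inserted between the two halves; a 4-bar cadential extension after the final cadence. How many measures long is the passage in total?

Basic parallel period: 6 + 6 = 12 bars.
12 (basic form) + 2 (introduction) + 1 (link) + 4 (cadential extension) = 19.

19 measures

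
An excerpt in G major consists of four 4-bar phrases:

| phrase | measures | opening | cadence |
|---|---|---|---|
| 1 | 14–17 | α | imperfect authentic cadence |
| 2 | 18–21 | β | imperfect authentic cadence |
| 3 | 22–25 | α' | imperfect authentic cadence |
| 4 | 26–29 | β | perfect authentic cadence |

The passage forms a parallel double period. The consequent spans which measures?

In a double period the four phrases pair into a large antecedent (phrases 1–2, ending imperfect authentic cadence) and a large consequent (phrases 3–4, ending perfect authentic cadence). The consequent spans mm. 22-29.

measures 22–29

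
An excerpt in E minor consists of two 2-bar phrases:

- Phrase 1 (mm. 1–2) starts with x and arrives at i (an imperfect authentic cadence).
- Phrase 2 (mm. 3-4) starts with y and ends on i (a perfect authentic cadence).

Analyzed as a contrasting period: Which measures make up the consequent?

measures 3–4

The antecedent is the phrase ending with the weaker cadence (imperfect authentic cadence, phrase 1) and the consequent the one ending more conclusively (perfect authentic cadence, phrase 2); the consequent is mm. 3-4.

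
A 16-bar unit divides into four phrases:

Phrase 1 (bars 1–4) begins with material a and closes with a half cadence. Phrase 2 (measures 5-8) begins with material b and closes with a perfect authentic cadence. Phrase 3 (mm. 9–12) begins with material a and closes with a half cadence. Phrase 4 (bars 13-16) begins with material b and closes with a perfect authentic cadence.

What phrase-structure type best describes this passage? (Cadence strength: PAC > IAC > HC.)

The cadence pattern HC–PAC–HC–PAC is weak–strong twice, and phrases 3–4 restate phrases 1–2: a period heard twice, not a double period (which would end weakly at phrase 2).

repeated period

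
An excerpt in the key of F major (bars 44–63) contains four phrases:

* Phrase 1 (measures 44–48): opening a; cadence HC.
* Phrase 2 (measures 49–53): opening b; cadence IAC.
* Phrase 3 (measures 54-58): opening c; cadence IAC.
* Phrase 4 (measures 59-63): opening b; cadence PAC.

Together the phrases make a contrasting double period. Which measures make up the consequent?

measures 54–63

In a double period the first pair of phrases (ending imperfect authentic cadence) is the large antecedent and the second pair (ending perfect authentic cadence) is the large consequent; the consequent is measures 54–63.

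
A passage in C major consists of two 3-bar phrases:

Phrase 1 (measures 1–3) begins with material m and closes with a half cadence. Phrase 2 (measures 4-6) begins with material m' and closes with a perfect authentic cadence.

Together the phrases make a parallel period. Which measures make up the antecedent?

measures 1–3

The phrase ending with the weaker cadence (half cadence) is the antecedent; the one ending more conclusively (perfect authentic cadence) is the consequent. The antecedent is measures 1–3.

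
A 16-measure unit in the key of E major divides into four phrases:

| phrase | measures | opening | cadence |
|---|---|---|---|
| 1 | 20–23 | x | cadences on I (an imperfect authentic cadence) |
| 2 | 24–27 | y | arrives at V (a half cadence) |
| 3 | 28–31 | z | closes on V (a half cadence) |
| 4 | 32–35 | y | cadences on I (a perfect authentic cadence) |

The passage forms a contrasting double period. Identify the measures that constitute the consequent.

In a double period the four phrases pair into a large antecedent (phrases 1–2, ending half cadence) and a large consequent (phrases 3–4, ending perfect authentic cadence). The consequent spans mm. 28–35.

measures 28–35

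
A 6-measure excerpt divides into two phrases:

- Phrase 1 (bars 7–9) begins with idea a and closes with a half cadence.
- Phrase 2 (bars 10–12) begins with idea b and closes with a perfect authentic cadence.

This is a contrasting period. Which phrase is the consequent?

The phrase ending with the weaker cadence (half cadence) is the antecedent; the one ending more conclusively (perfect authentic cadence) is the consequent. The consequent is phrase 2.

phrase 2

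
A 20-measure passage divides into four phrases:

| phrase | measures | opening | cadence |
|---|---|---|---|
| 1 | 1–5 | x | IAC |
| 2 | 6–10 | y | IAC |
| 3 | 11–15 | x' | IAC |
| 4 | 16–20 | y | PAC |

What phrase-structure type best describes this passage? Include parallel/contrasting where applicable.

parallel double period

Four phrases in two halves: the first half (bars 1–10) ends with an imperfect authentic cadence, the second (measures 11–20) with a perfect authentic cadence — a large antecedent–consequent pair, i.e. a double period.
Phrase 3 begins with the same material as phrase 1, making it parallel.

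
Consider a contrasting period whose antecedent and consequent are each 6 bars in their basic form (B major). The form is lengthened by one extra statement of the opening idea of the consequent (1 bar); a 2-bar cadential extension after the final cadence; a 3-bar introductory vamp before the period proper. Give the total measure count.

18 measures

Basic contrasting period: 6 + 6 = 12 bars.
12 (basic form) + 1 (extra statement) + 2 (cadential extension) + 3 (introduction) = 18.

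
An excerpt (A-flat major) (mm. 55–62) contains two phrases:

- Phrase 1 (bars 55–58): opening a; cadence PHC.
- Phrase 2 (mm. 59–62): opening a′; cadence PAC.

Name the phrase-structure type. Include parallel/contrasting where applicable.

parallel period

Phrase 1 ends with a Phrygian half cadence (weaker) and phrase 2 with a perfect authentic cadence (stronger): antecedent + consequent = a period.
The two phrases open with the same material (a / a′), so the period is parallel.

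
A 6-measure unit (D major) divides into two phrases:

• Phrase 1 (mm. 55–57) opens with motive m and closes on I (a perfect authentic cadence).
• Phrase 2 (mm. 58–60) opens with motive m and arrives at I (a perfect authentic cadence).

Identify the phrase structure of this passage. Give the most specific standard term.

Both phrases have the same opening (m) and the same cadence (perfect authentic cadence): the second is a restatement, not a consequent, so this is a repeated phrase rather than a period.

repeated phrase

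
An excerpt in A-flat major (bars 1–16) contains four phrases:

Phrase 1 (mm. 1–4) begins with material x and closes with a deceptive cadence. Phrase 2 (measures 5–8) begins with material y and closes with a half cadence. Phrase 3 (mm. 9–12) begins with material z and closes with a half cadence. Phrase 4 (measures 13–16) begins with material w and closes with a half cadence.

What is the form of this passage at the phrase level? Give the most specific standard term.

Phrase 4 ends with a half cadence, no stronger than phrase 2's half cadence, so the four phrases do not form a double period; nor do phrases 3–4 duplicate 1–2, so it is not a repeated period. With no phrase reaching a conclusive cadence, the passage is a phrase group.

phrase group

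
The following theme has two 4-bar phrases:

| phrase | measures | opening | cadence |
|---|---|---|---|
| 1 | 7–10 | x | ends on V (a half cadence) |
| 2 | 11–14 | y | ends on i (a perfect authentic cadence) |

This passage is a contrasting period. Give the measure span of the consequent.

The antecedent is the phrase ending with the weaker cadence (half cadence, phrase 1) and the consequent the one ending more conclusively (perfect authentic cadence, phrase 2); the consequent is measures 11–14.

measures 11–14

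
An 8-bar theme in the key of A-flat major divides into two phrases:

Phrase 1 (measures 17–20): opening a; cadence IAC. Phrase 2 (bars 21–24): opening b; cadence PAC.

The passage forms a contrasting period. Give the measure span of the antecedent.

The antecedent is the phrase ending with the weaker cadence (imperfect authentic cadence, phrase 1) and the consequent the one ending more conclusively (perfect authentic cadence, phrase 2); the antecedent is bars 17–20.

measures 17–20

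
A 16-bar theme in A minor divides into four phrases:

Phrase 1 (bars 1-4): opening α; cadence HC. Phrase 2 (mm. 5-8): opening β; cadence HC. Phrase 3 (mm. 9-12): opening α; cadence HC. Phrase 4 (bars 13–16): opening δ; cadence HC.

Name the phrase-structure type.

phrase group

Phrase 4 ends with a half cadence, no stronger than phrase 2's half cadence, so the four phrases do not form a double period; nor do phrases 3–4 duplicate 1–2, so it is not a repeated period. With no phrase reaching a conclusive cadence, the passage is a phrase group.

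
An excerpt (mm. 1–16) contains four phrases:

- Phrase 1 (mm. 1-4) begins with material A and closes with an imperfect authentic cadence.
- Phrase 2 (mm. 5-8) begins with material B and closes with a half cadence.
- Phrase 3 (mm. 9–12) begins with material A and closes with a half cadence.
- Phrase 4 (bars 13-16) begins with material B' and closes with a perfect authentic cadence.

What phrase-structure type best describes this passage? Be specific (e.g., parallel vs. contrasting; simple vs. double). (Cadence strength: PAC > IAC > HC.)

Four phrases in two halves: the first half (measures 1–8) ends with a half cadence, the second (mm. 9–16) with a perfect authentic cadence — a large antecedent–consequent pair, i.e. a double period.
Phrase 3 begins with the same material as phrase 1, making it parallel.

parallel double period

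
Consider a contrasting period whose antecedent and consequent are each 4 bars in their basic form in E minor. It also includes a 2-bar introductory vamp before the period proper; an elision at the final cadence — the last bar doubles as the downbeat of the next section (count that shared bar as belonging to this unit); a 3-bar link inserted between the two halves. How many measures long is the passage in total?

Basic contrasting period: 4 + 4 = 8 bars.
8 (basic form) + 2 (introduction) + 3 (link) = 13.
The elision shares a bar with the next section but does not change this unit's count.

13 measures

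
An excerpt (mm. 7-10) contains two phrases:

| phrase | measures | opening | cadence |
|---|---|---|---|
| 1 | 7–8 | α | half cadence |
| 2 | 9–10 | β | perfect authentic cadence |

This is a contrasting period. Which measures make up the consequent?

measures 9–10

The phrase ending with the weaker cadence (half cadence) is the antecedent; the one ending more conclusively (perfect authentic cadence) is the consequent. The consequent is measures 9–10.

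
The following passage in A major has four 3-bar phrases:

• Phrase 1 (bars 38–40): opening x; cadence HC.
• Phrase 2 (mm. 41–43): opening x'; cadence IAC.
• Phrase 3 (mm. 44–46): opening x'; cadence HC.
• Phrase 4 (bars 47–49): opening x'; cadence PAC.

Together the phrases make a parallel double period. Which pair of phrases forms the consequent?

phrases 3 and 4

In a double period the first pair of phrases (ending imperfect authentic cadence) is the large antecedent and the second pair (ending perfect authentic cadence) is the large consequent; the consequent is phrases 3 and 4.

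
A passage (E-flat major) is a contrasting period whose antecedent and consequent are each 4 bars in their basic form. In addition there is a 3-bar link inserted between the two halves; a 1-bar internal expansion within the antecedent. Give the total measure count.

Basic contrasting period: 4 + 4 = 8 bars.
8 (basic form) + 3 (link) + 1 (internal expansion) = 12.

12 measures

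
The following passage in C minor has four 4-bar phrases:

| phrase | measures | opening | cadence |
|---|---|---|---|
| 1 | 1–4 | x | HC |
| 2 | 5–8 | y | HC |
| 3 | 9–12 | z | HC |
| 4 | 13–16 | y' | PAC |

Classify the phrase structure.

contrasting double period

Four phrases in two halves: the first half (mm. 1-8) ends with a half cadence, the second (measures 9-16) with a perfect authentic cadence — a large antecedent–consequent pair, i.e. a double period.
Phrase 3 begins with different material from phrase 1, making it contrasting.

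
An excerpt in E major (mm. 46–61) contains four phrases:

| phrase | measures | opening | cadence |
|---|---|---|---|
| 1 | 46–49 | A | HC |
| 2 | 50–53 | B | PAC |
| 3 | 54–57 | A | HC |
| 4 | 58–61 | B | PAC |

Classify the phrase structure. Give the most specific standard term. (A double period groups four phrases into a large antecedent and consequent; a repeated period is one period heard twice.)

repeated period

The cadence pattern HC–PAC–HC–PAC is weak–strong twice, and phrases 3–4 restate phrases 1–2: a period heard twice, not a double period (which would end weakly at phrase 2).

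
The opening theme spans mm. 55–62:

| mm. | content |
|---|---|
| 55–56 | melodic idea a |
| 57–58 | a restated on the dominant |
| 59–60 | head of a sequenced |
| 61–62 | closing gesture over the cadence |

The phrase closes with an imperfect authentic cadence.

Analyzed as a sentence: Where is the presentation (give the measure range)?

measures 55–58

The presentation of a sentence is the basic idea (mm. 55–56) plus its repetition (measures 57-58); the presentation is therefore measures 55–58.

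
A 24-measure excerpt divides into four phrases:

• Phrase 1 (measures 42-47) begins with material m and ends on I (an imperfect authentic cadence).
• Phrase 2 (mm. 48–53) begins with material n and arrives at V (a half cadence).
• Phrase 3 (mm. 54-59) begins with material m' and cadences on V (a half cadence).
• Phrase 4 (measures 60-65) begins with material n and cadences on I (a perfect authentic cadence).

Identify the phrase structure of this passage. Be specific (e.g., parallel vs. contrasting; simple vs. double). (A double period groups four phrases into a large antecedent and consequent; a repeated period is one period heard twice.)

Four phrases in two halves: the first half (bars 42-53) ends with a half cadence, the second (mm. 54-65) with a perfect authentic cadence — a large antecedent–consequent pair, i.e. a double period.
Phrase 3 begins with the same material as phrase 1, making it parallel.

parallel double period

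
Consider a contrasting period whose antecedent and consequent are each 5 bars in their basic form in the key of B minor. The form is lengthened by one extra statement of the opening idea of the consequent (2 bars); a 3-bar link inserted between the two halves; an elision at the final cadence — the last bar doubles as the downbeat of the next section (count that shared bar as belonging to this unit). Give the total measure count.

Basic contrasting period: 5 + 5 = 10 bars.
10 (basic form) + 2 (extra statement) + 3 (link) = 15.
The elision shares a bar with the next section but does not change this unit's count.

15 measures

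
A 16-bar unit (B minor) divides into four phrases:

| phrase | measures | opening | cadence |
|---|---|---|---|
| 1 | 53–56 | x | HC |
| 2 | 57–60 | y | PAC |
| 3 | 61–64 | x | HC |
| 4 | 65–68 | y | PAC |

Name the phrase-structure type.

repeated period

The cadence pattern HC–PAC–HC–PAC is weak–strong twice, and phrases 3–4 restate phrases 1–2: a period heard twice, not a double period (which would end weakly at phrase 2).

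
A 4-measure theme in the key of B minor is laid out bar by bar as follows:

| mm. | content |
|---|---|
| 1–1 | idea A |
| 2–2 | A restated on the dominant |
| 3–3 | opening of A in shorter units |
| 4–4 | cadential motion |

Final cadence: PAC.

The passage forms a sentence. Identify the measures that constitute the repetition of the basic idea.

measures 2–2

The presentation of a sentence is the basic idea (m. 1) plus its repetition (m. 2); the repetition of the basic idea is therefore m. 2.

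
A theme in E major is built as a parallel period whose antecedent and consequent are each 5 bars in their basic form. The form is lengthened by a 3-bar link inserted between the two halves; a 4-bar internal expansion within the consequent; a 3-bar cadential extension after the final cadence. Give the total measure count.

Basic parallel period: 5 + 5 = 10 bars.
10 (basic form) + 3 (link) + 4 (internal expansion) + 3 (cadential extension) = 20.

20 measures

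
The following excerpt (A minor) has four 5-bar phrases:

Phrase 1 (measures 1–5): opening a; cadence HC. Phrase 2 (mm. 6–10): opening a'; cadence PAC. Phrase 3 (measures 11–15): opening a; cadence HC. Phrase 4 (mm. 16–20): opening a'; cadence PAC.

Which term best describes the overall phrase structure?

The cadence pattern HC–PAC–HC–PAC is weak–strong twice, and phrases 3–4 restate phrases 1–2: a period heard twice, not a double period (which would end weakly at phrase 2).

repeated period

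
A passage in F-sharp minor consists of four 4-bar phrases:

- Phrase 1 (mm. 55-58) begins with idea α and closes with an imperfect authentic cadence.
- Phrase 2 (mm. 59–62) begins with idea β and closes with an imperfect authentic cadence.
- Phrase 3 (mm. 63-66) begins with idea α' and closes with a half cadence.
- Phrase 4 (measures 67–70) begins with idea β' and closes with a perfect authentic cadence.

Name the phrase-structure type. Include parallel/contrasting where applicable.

parallel double period

Four phrases in two halves: the first half (measures 55-62) ends with an imperfect authentic cadence, the second (measures 63-70) with a perfect authentic cadence — a large antecedent–consequent pair, i.e. a double period.
Phrase 3 begins with the same material as phrase 1, making it parallel.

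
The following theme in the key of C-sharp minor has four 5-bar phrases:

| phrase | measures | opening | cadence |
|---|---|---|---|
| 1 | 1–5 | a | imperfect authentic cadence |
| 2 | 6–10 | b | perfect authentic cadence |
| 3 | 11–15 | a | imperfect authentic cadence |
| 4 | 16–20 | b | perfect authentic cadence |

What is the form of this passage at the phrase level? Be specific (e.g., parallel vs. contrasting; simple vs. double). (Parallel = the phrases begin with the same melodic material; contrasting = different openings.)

repeated period

The cadence pattern IAC–PAC–IAC–PAC is weak–strong twice, and phrases 3–4 restate phrases 1–2: a period heard twice, not a double period (which would end weakly at phrase 2).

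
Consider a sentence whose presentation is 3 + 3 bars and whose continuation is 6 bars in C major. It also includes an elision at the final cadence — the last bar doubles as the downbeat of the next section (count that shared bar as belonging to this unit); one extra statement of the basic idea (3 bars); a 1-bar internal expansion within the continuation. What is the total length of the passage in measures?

16 measures

Basic sentence: 3 + 3 + 6 = 12 bars.
12 (basic form) + 3 (extra statement) + 1 (internal expansion) = 16.
The elision shares a bar with the next section but does not change this unit's count.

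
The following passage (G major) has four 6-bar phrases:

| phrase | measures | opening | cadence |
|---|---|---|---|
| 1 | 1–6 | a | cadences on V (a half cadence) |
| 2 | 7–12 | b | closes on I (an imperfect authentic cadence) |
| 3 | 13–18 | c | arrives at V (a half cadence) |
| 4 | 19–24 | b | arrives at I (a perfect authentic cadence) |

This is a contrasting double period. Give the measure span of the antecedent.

measures 1–12

In a double period the first pair of phrases (ending imperfect authentic cadence) is the large antecedent and the second pair (ending perfect authentic cadence) is the large consequent; the antecedent is measures 1–12.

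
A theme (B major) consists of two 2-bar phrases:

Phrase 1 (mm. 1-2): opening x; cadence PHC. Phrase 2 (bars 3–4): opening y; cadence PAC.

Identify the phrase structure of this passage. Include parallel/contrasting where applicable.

Phrase 1 ends with a Phrygian half cadence (weaker) and phrase 2 with a perfect authentic cadence (stronger): antecedent + consequent = a period.
The two phrases open with different material (x / y), so the period is contrasting.

contrasting period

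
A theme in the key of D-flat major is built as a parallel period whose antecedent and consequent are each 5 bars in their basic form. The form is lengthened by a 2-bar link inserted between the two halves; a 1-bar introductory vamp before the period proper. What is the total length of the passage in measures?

Basic parallel period: 5 + 5 = 10 bars.
10 (basic form) + 2 (link) + 1 (introduction) = 13.

13 measures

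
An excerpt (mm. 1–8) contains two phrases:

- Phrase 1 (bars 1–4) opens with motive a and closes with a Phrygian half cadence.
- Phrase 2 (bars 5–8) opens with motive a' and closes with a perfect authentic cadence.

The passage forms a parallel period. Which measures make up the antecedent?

The phrase ending with the weaker cadence (Phrygian half cadence) is the antecedent; the one ending more conclusively (perfect authentic cadence) is the consequent. The antecedent is measures 1–4.

measures 1–4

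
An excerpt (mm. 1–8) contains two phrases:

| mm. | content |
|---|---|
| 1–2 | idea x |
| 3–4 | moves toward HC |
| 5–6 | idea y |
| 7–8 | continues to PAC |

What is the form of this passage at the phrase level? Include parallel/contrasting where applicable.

contrasting period

Phrase 1 ends with a half cadence (weaker) and phrase 2 with a perfect authentic cadence (stronger): antecedent + consequent = a period.
The two phrases open with different material (x / y), so the period is contrasting.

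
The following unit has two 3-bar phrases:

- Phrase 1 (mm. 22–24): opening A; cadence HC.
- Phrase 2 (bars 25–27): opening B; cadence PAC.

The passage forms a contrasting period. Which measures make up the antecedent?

The phrase ending with the weaker cadence (half cadence) is the antecedent; the one ending more conclusively (perfect authentic cadence) is the consequent. The antecedent is measures 22–24.

measures 22–24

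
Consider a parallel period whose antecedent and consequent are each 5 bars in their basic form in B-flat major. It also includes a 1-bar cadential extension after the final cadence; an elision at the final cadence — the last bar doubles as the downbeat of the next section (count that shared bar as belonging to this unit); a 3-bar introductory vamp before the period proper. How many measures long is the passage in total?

Basic parallel period: 5 + 5 = 10 bars.
10 (basic form) + 1 (cadential extension) + 3 (introduction) = 14.
The elision shares a bar with the next section but does not change this unit's count.

14 measures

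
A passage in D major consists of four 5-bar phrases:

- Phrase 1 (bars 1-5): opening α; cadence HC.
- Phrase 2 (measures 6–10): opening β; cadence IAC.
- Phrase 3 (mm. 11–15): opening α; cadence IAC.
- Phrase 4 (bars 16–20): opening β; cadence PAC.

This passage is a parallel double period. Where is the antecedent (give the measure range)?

measures 1–10

In a double period the four phrases pair into a large antecedent (phrases 1–2, ending imperfect authentic cadence) and a large consequent (phrases 3–4, ending perfect authentic cadence). The antecedent spans measures 1–10.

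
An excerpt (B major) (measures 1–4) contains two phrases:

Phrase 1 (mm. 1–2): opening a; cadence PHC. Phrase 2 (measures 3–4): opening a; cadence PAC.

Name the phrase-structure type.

Phrase 1 ends with a Phrygian half cadence (weaker) and phrase 2 with a perfect authentic cadence (stronger): antecedent + consequent = a period.
The two phrases open with the same material (a / a), so the period is parallel.

parallel period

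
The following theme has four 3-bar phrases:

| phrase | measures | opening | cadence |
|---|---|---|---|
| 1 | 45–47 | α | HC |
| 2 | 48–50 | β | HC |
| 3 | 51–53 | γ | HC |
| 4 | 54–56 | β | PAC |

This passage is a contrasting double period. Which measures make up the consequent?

measures 51–56

In a double period the four phrases pair into a large antecedent (phrases 1–2, ending half cadence) and a large consequent (phrases 3–4, ending perfect authentic cadence). The consequent spans mm. 51-56.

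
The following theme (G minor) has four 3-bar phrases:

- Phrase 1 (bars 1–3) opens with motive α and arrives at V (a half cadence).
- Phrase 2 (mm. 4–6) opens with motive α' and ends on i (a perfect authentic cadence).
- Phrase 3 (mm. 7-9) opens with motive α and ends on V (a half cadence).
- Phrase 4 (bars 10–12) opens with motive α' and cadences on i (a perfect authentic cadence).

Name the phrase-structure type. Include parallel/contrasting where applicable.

repeated period

The cadence pattern HC–PAC–HC–PAC is weak–strong twice, and phrases 3–4 restate phrases 1–2: a period heard twice, not a double period (which would end weakly at phrase 2).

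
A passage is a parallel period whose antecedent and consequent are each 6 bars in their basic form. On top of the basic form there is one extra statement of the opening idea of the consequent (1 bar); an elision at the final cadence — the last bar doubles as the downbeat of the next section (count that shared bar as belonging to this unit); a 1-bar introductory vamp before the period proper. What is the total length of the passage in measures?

Basic parallel period: 6 + 6 = 12 bars.
12 (basic form) + 1 (extra statement) + 1 (introduction) = 14.
The elision shares a bar with the next section but does not change this unit's count.

14 measures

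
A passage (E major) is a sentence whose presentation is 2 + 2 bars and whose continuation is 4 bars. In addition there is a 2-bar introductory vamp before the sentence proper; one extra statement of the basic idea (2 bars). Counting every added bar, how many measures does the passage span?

12 measures

Basic sentence: 2 + 2 + 4 = 8 bars.
8 (basic form) + 2 (introduction) + 2 (extra statement) = 12.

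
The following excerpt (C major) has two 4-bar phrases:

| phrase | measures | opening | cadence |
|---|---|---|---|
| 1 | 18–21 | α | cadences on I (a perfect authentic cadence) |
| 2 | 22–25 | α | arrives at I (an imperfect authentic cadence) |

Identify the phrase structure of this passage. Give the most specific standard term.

phrase group

The second phrase closes with an imperfect authentic cadence, which is not stronger than the first phrase's perfect authentic cadence; without a weak→strong cadential pair there is no antecedent–consequent relationship, so this is a phrase group rather than a period.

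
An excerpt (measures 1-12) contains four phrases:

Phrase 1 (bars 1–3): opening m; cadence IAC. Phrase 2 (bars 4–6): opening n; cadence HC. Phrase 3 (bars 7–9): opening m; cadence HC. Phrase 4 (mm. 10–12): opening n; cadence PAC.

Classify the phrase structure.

parallel double period

Four phrases in two halves: the first half (measures 1–6) ends with a half cadence, the second (measures 7–12) with a perfect authentic cadence — a large antecedent–consequent pair, i.e. a double period.
Phrase 3 begins with the same material as phrase 1, making it parallel.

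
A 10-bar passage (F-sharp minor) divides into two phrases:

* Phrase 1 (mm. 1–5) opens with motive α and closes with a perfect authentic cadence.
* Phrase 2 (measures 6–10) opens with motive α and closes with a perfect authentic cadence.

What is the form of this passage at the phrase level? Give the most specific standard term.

Both phrases have the same opening (α) and the same cadence (perfect authentic cadence): the second is a restatement, not a consequent, so this is a repeated phrase rather than a period.

repeated phrase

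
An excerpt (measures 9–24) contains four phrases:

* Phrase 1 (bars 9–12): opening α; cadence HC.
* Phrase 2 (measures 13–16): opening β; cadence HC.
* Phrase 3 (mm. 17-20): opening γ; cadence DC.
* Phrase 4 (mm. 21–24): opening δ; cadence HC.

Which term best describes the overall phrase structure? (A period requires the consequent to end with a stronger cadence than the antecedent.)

phrase group

Phrase 4 ends with a half cadence, no stronger than phrase 2's half cadence, so the four phrases do not form a double period; nor do phrases 3–4 duplicate 1–2, so it is not a repeated period. With no phrase reaching a conclusive cadence, the passage is a phrase group.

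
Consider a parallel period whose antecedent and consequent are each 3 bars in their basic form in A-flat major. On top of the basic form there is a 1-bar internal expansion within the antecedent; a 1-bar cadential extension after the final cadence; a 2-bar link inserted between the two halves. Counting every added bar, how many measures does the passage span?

10 measures

Basic parallel period: 3 + 3 = 6 bars.
6 (basic form) + 1 (internal expansion) + 1 (cadential extension) + 2 (link) = 10.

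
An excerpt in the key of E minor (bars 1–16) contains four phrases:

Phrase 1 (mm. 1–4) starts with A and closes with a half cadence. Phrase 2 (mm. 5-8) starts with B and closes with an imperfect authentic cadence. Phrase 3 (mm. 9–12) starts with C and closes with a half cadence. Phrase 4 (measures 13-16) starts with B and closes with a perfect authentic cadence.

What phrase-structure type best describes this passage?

contrasting double period

Four phrases in two halves: the first half (mm. 1-8) ends with an imperfect authentic cadence, the second (measures 9-16) with a perfect authentic cadence — a large antecedent–consequent pair, i.e. a double period.
Phrase 3 begins with different material from phrase 1, making it contrasting.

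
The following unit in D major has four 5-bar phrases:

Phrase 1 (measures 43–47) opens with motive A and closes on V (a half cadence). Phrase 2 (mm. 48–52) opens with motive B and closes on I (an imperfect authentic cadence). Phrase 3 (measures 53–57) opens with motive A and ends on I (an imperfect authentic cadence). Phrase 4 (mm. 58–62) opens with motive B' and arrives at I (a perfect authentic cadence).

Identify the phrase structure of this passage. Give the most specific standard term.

parallel double period

Four phrases in two halves: the first half (measures 43–52) ends with an imperfect authentic cadence, the second (measures 53-62) with a perfect authentic cadence — a large antecedent–consequent pair, i.e. a double period.
Phrase 3 begins with the same material as phrase 1, making it parallel.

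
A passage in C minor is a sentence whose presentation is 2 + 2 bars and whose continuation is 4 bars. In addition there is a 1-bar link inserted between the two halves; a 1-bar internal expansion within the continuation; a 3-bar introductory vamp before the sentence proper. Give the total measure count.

Basic sentence: 2 + 2 + 4 = 8 bars.
8 (basic form) + 1 (link) + 1 (internal expansion) + 3 (introduction) = 13.

13 measures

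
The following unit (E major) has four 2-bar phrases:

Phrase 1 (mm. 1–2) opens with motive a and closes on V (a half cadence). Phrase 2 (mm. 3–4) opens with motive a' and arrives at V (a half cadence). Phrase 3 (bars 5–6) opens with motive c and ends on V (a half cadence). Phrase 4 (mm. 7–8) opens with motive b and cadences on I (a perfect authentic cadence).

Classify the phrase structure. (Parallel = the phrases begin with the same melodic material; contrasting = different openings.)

contrasting double period

Four phrases in two halves: the first half (mm. 1-4) ends with a half cadence, the second (mm. 5-8) with a perfect authentic cadence — a large antecedent–consequent pair, i.e. a double period.
Phrase 3 begins with different material from phrase 1, making it contrasting.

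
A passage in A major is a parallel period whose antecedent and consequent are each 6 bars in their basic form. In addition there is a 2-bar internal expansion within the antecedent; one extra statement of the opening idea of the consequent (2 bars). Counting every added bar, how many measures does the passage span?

16 measures

Basic parallel period: 6 + 6 = 12 bars.
12 (basic form) + 2 (internal expansion) + 2 (extra statement) = 16.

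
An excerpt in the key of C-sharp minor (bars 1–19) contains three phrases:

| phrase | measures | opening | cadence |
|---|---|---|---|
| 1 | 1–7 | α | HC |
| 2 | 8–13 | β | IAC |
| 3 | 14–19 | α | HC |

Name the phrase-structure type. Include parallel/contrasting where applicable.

The final phrase closes with a half cadence, which is not stronger than the preceding imperfect authentic cadence; the 3 phrases lack an overall antecedent–consequent design and so form a phrase group.

phrase group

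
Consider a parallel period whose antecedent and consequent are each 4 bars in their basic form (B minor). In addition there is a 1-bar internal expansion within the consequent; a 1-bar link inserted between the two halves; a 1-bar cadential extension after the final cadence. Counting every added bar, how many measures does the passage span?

Basic parallel period: 4 + 4 = 8 bars.
8 (basic form) + 1 (internal expansion) + 1 (link) + 1 (cadential extension) = 11.

11 measures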